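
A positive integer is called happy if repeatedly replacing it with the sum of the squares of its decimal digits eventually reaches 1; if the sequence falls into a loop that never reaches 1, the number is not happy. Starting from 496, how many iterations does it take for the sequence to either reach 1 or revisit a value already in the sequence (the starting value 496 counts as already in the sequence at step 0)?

496 → 133
133 → 19
19 → 82
82 → 68
68 → 100
100 → 1  — reached 1.
That took 6 steps.

6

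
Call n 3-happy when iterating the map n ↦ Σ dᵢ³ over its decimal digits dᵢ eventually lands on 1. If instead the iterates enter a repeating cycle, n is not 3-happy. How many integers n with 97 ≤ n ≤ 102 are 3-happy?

97: 97 → 1072 → 352 → 160 → 217 → 352  (repeats 352)
98: 98 → 1241 → 74 → 407 → 407  (repeats 407)
99: 99 → 1458 → 702 → 351 → 153 → 153  (repeats 153)
100: 100 → 1  (reaches 1)
101: 101 → 2 → 8 → 512 → 134 → 92 → 737 → 713 → 371 → 371  (repeats 371)
102: 102 → 9 → 729 → 1080 → 513 → 153 → 153  (repeats 153)
3-happy: 100

1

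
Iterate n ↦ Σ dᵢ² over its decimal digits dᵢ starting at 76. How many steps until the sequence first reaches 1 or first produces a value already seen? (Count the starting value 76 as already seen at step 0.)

10

76 → 7² + 6² = 49 + 36 = 85
85 → 8² + 5² = 64 + 25 = 89
89 → 8² + 9² = 64 + 81 = 145
145 → 1² + 4² + 5² = 1 + 16 + 25 = 42
42 → 4² + 2² = 16 + 4 = 20
20 → 2² + 0² = 4 + 0 = 4
4 → 4² = 16
16 → 1² + 6² = 1 + 36 = 37
37 → 3² + 7² = 9 + 49 = 58
58 → 5² + 8² = 25 + 64 = 89  — 89 repeats.
That took 10 steps.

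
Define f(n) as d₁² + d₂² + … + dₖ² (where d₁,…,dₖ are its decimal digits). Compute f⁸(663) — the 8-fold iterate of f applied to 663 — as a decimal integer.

663 → 6² + 6² + 3² = 81
81 → 8² + 1² = 65
65 → 6² + 5² = 61
61 → 6² + 1² = 37
37 → 3² + 7² = 58
58 → 5² + 8² = 89
89 → 8² + 9² = 145
145 → 1² + 4² + 5² = 42

42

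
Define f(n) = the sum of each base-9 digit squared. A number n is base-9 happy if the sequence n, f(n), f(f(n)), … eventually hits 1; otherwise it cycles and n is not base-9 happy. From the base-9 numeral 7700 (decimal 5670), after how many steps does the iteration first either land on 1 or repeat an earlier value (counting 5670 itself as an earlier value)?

5670 = (7,7,0,0)_9 → 7² + 7² + 0² + 0² = 98
98 = (1,1,8)_9 → 1² + 1² + 8² = 66
66 = (7,3)_9 → 7² + 3² = 58
58 = (6,4)_9 → 6² + 4² = 52
52 = (5,7)_9 → 5² + 7² = 74
74 = (8,2)_9 → 8² + 2² = 68
68 = (7,5)_9 → 7² + 5² = 74  — 74 repeats.
That took 7 steps.

7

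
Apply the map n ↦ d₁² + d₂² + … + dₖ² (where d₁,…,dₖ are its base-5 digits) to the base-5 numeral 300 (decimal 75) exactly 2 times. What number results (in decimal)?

75 = (3,0,0)_5 → 3² + 0² + 0² = 9 + 0 + 0 = 9
9 = (1,4)_5 → 1² + 4² = 1 + 16 = 17

17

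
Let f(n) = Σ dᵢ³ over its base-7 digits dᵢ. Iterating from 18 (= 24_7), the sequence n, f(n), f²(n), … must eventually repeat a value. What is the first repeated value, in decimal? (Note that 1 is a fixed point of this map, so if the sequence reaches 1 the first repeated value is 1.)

72

18 = (2,4)_7 → 2³ + 4³ = 8 + 64 = 72
72 = (1,3,2)_7 → 1³ + 3³ + 2³ = 1 + 27 + 8 = 36
36 = (5,1)_7 → 5³ + 1³ = 125 + 1 = 126
126 = (2,4,0)_7 → 2³ + 4³ + 0³ = 8 + 64 + 0 = 72  — 72 already appeared earlier.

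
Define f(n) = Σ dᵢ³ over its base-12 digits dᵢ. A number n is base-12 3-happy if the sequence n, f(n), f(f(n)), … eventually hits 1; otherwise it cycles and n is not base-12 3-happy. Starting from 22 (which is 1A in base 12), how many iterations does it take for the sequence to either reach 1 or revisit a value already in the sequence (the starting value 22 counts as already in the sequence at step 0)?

4

22 = (1,10)_12 → 1³ + 10³ = 1 + 1000 = 1001
1001 = (6,11,5)_12 → 6³ + 11³ + 5³ = 216 + 1331 + 125 = 1672
1672 = (11,7,4)_12 → 11³ + 7³ + 4³ = 1331 + 343 + 64 = 1738
1738 = (1,0,0,10)_12 → 1³ + 0³ + 0³ + 10³ = 1 + 0 + 0 + 1000 = 1001  — 1001 repeats.
That took 4 steps.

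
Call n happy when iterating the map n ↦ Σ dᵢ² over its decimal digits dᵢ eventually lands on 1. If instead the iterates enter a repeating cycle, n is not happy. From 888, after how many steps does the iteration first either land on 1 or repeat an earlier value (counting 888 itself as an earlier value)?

4

888 → 8² + 8² + 8² = 192
192 → 1² + 9² + 2² = 86
86 → 8² + 6² = 100
100 → 1² + 0² + 0² = 1  — reached 1.
That took 4 steps.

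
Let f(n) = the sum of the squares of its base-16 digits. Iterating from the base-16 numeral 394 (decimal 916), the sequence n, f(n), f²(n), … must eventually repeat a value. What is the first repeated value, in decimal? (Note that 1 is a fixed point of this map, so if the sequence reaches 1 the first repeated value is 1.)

916 = (3,9,4)_16 → 3² + 9² + 4² = 106
106 = (6,10)_16 → 6² + 10² = 136
136 = (8,8)_16 → 8² + 8² = 128
128 = (8,0)_16 → 8² + 0² = 64
64 = (4,0)_16 → 4² + 0² = 16
16 = (1,0)_16 → 1² + 0² = 1  — reached the fixed point 1.
1 → 1, so 1 is the first repeated value.

1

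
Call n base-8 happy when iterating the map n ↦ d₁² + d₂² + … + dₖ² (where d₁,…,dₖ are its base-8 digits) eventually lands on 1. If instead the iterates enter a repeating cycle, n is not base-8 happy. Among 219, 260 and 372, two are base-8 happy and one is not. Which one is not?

219: 219 → 27 → 18 → 8 → 1  — reaches 1 (base-8 happy)
260: 260 → 32 → 16 → 4 → 16  — repeats 16 (not base-8 happy)
372: 372 → 77 → 27 → 18 → 8 → 1  — reaches 1 (base-8 happy)

260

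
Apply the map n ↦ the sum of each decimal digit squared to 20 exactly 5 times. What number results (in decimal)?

89

20 → 2² + 0² = 4 + 0 = 4
4 → 4² = 16
16 → 1² + 6² = 1 + 36 = 37
37 → 3² + 7² = 9 + 49 = 58
58 → 5² + 8² = 25 + 64 = 89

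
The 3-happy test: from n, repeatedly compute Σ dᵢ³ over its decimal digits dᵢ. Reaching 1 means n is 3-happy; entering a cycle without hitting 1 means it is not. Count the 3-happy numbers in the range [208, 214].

208: 208 → 520 → 133 → 55 → 250 → 133  (repeats 133)
209: 209 → 737 → 713 → 371 → 371  (repeats 371)
210: 210 → 9 → 729 → 1080 → 513 → 153 → 153  (repeats 153)
211: 211 → 10 → 1  (reaches 1)
212: 212 → 17 → 344 → 155 → 251 → 134 → 92 → 737 → 713 → 371 → 371  (repeats 371)
213: 213 → 36 → 243 → 99 → 1458 → 702 → 351 → 153 → 153  (repeats 153)
214: 214 → 73 → 370 → 370  (repeats 370)
3-happy: 211

1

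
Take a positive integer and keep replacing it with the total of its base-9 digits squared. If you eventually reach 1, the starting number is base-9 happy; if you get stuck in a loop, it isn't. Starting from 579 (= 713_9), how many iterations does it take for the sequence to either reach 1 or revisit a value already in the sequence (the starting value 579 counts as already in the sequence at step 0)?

8

579 = (7,1,3)_9 → 7² + 1² + 3² = 59
59 = (6,5)_9 → 6² + 5² = 61
61 = (6,7)_9 → 6² + 7² = 85
85 = (1,0,4)_9 → 1² + 0² + 4² = 17
17 = (1,8)_9 → 1² + 8² = 65
65 = (7,2)_9 → 7² + 2² = 53
53 = (5,8)_9 → 5² + 8² = 89
89 = (1,0,8)_9 → 1² + 0² + 8² = 65  — 65 repeats.
That took 8 steps.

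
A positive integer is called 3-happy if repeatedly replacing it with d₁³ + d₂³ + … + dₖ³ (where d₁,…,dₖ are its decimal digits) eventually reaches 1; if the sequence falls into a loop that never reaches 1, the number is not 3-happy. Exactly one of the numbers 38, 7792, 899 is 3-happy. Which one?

7792

38: 38 → 539 → 881 → 1025 → 134 → 92 → 737 → 713 → 371 → 371  — repeats 371 (not 3-happy)
7792: 7792 → 1423 → 100 → 1  — reaches 1 (3-happy)
899: 899 → 1970 → 1073 → 371 → 371  — repeats 371 (not 3-happy)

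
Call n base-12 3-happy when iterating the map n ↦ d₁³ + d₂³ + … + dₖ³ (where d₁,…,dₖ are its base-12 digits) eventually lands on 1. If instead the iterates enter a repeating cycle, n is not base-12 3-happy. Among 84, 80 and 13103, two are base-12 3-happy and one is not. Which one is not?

84

84: 84 → 343 → 415 → 1351 → 1136 → 1855 → 1344 → 793 → 342 → 288 → 8 → 512 → 755 → 1464 → 1008 → 343  — repeats 343 (not base-12 3-happy)
80: 80 → 728 → 637 → 190 → 1028 → 856 → 1520 → 1728 → 1  — reaches 1 (base-12 3-happy)
13103: 13103 → 3221 → 1190 → 547 → 1099 → 1029 → 1073 → 593 → 190 → 1028 → 856 → 1520 → 1728 → 1  — reaches 1 (base-12 3-happy)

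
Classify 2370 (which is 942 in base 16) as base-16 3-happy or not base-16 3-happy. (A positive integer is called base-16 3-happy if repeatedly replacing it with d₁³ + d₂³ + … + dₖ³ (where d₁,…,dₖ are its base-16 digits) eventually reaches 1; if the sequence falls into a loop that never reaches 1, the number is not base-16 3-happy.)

not base-16 3-happy

2370 = (9,4,2)_16 → 9³ + 4³ + 2³ = 801
801 = (3,2,1)_16 → 3³ + 2³ + 1³ = 36
36 = (2,4)_16 → 2³ + 4³ = 72
72 = (4,8)_16 → 4³ + 8³ = 576
576 = (2,4,0)_16 → 2³ + 4³ + 0³ = 72  — 72 already seen; the sequence cycles without reaching 1.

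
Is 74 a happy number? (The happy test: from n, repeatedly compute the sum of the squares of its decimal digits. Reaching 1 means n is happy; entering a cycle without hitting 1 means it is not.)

not happy

74 → 7² + 4² = 65
65 → 6² + 5² = 61
61 → 6² + 1² = 37
37 → 3² + 7² = 58
58 → 5² + 8² = 89
89 → 8² + 9² = 145
145 → 1² + 4² + 5² = 42
42 → 4² + 2² = 20
20 → 2² + 0² = 4
4 → 4² = 16
16 → 1² + 6² = 37  — 37 already seen; the sequence cycles without reaching 1.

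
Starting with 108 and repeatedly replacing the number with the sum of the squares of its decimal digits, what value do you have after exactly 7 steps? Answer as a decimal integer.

108 → 65
65 → 61
61 → 37
37 → 58
58 → 89
89 → 145
145 → 42

42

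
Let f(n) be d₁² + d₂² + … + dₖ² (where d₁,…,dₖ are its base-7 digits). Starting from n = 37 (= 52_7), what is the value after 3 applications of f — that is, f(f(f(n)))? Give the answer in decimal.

13

37 = (5,2)_7 → 5² + 2² = 25 + 4 = 29
29 = (4,1)_7 → 4² + 1² = 16 + 1 = 17
17 = (2,3)_7 → 2² + 3² = 4 + 9 = 13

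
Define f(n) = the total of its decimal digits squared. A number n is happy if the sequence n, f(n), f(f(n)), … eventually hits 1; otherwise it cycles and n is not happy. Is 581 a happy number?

not happy

581 → 5² + 8² + 1² = 90
90 → 9² + 0² = 81
81 → 8² + 1² = 65
65 → 6² + 5² = 61
61 → 6² + 1² = 37
37 → 3² + 7² = 58
58 → 5² + 8² = 89
89 → 8² + 9² = 145
145 → 1² + 4² + 5² = 42
42 → 4² + 2² = 20
20 → 2² + 0² = 4
4 → 4² = 16
16 → 1² + 6² = 37  — 37 already seen; the sequence cycles without reaching 1.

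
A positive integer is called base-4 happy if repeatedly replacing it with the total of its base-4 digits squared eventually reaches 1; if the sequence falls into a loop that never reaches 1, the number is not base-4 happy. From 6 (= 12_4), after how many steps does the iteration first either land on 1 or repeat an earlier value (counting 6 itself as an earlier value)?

6 = (1,2)_4 → 1² + 2² = 5
5 = (1,1)_4 → 1² + 1² = 2
2 = (2)_4 → 2² = 4
4 = (1,0)_4 → 1² + 0² = 1  — reached 1.
That took 4 steps.

4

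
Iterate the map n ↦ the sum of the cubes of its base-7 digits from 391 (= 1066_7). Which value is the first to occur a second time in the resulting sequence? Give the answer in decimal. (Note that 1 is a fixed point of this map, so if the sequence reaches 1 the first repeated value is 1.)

1

391 = (1,0,6,6)_7 → 1³ + 0³ + 6³ + 6³ = 433
433 = (1,1,5,6)_7 → 1³ + 1³ + 5³ + 6³ = 343
343 = (1,0,0,0)_7 → 1³ + 0³ + 0³ + 0³ = 1  — reached the fixed point 1.
1 → 1, so 1 is the first repeated value.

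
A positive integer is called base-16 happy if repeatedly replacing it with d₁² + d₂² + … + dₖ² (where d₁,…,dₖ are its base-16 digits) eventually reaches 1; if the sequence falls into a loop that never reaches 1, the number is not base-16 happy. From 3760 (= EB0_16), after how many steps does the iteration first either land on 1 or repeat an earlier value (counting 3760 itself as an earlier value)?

8

3760 = (14,11,0)_16 → 14² + 11² + 0² = 196 + 121 + 0 = 317
317 = (1,3,13)_16 → 1² + 3² + 13² = 1 + 9 + 169 = 179
179 = (11,3)_16 → 11² + 3² = 121 + 9 = 130
130 = (8,2)_16 → 8² + 2² = 64 + 4 = 68
68 = (4,4)_16 → 4² + 4² = 16 + 16 = 32
32 = (2,0)_16 → 2² + 0² = 4 + 0 = 4
4 = (4)_16 → 4² = 16
16 = (1,0)_16 → 1² + 0² = 1 + 0 = 1  — reached 1.
That took 8 steps.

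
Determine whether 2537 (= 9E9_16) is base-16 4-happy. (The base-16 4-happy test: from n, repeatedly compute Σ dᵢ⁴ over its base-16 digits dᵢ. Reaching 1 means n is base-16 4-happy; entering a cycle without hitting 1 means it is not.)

2537 = (9,14,9)_16 → 9⁴ + 14⁴ + 9⁴ = 6561 + 38416 + 6561 = 51538
51538 = (12,9,5,2)_16 → 12⁴ + 9⁴ + 5⁴ + 2⁴ = 20736 + 6561 + 625 + 16 = 27938
27938 = (6,13,2,2)_16 → 6⁴ + 13⁴ + 2⁴ + 2⁴ = 1296 + 28561 + 16 + 16 = 29889
29889 = (7,4,12,1)_16 → 7⁴ + 4⁴ + 12⁴ + 1⁴ = 2401 + 256 + 20736 + 1 = 23394
23394 = (5,11,6,2)_16 → 5⁴ + 11⁴ + 6⁴ + 2⁴ = 625 + 14641 + 1296 + 16 = 16578
16578 = (4,0,12,2)_16 → 4⁴ + 0⁴ + 12⁴ + 2⁴ = 256 + 0 + 20736 + 16 = 21008
21008 = (5,2,1,0)_16 → 5⁴ + 2⁴ + 1⁴ + 0⁴ = 625 + 16 + 1 + 0 = 642
642 = (2,8,2)_16 → 2⁴ + 8⁴ + 2⁴ = 16 + 4096 + 16 = 4128
4128 = (1,0,2,0)_16 → 1⁴ + 0⁴ + 2⁴ + 0⁴ = 1 + 0 + 16 + 0 = 17
17 = (1,1)_16 → 1⁴ + 1⁴ = 1 + 1 = 2
2 = (2)_16 → 2⁴ = 16
16 = (1,0)_16 → 1⁴ + 0⁴ = 1 + 0 = 1  — reached 1.

base-16 4-happy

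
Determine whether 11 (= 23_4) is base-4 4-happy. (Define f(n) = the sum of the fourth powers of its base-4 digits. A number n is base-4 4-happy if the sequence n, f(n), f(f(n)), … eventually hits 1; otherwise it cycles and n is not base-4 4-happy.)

base-4 4-happy

11 = (2,3)_4 → 2⁴ + 3⁴ = 97
97 = (1,2,0,1)_4 → 1⁴ + 2⁴ + 0⁴ + 1⁴ = 18
18 = (1,0,2)_4 → 1⁴ + 0⁴ + 2⁴ = 17
17 = (1,0,1)_4 → 1⁴ + 0⁴ + 1⁴ = 2
2 = (2)_4 → 2⁴ = 16
16 = (1,0,0)_4 → 1⁴ + 0⁴ + 0⁴ = 1  — reached 1.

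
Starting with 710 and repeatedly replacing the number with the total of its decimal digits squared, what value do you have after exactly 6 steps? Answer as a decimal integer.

145

710 → 7² + 1² + 0² = 50
50 → 5² + 0² = 25
25 → 2² + 5² = 29
29 → 2² + 9² = 85
85 → 8² + 5² = 89
89 → 8² + 9² = 145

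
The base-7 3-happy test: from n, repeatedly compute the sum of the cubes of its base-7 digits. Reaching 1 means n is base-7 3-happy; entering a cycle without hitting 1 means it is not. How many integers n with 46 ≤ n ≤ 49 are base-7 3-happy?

46: 46 → 280 → 250 → 250  — not base-7 3-happy
47: 47 → 341 → 557 → 137 → 197 → 65 → 17 → 35 → 125 → 251 → 341  — not base-7 3-happy
48: 48 → 432 → 252 → 126 → 72 → 36 → 126  — not base-7 3-happy
49: 49 → 1  — base-7 3-happy
base-7 3-happy: 49

1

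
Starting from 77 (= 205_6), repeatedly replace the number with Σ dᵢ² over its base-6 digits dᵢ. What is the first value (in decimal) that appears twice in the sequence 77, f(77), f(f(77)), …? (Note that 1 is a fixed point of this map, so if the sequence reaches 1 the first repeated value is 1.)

29

77 = (2,0,5)_6 → 2² + 0² + 5² = 29
29 = (4,5)_6 → 4² + 5² = 41
41 = (1,0,5)_6 → 1² + 0² + 5² = 26
26 = (4,2)_6 → 4² + 2² = 20
20 = (3,2)_6 → 3² + 2² = 13
13 = (2,1)_6 → 2² + 1² = 5
5 = (5)_6 → 5² = 25
25 = (4,1)_6 → 4² + 1² = 17
17 = (2,5)_6 → 2² + 5² = 29  — 29 already appeared earlier.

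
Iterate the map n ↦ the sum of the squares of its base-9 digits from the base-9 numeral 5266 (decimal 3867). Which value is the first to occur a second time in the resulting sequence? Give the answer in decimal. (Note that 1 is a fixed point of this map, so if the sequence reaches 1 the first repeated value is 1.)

3867 = (5,2,6,6)_9 → 5² + 2² + 6² + 6² = 101
101 = (1,2,2)_9 → 1² + 2² + 2² = 9
9 = (1,0)_9 → 1² + 0² = 1  — reached the fixed point 1.
1 → 1, so 1 is the first repeated value.

1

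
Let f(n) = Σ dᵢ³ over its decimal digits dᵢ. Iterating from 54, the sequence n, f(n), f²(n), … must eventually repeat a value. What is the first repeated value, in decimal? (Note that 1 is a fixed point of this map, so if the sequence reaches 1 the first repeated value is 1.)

54 → 5³ + 4³ = 189
189 → 1³ + 8³ + 9³ = 1242
1242 → 1³ + 2³ + 4³ + 2³ = 81
81 → 8³ + 1³ = 513
513 → 5³ + 1³ + 3³ = 153
153 → 1³ + 5³ + 3³ = 153  — 153 already appeared earlier.

153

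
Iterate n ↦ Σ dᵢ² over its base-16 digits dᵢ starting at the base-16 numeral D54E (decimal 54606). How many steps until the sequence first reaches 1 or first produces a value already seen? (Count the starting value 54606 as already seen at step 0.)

9

54606 = (13,5,4,14)_16 → 13² + 5² + 4² + 14² = 169 + 25 + 16 + 196 = 406
406 = (1,9,6)_16 → 1² + 9² + 6² = 1 + 81 + 36 = 118
118 = (7,6)_16 → 7² + 6² = 49 + 36 = 85
85 = (5,5)_16 → 5² + 5² = 25 + 25 = 50
50 = (3,2)_16 → 3² + 2² = 9 + 4 = 13
13 = (13)_16 → 13² = 169
169 = (10,9)_16 → 10² + 9² = 100 + 81 = 181
181 = (11,5)_16 → 11² + 5² = 121 + 25 = 146
146 = (9,2)_16 → 9² + 2² = 81 + 4 = 85  — 85 repeats.
That took 9 steps.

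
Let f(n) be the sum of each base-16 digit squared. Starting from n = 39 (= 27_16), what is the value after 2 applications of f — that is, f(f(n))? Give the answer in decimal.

34

39 = (2,7)_16 → 2² + 7² = 53
53 = (3,5)_16 → 3² + 5² = 34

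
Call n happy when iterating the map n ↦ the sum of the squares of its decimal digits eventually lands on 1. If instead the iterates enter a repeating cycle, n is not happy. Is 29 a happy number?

not happy

29 → 2² + 9² = 4 + 81 = 85
85 → 8² + 5² = 64 + 25 = 89
89 → 8² + 9² = 64 + 81 = 145
145 → 1² + 4² + 5² = 1 + 16 + 25 = 42
42 → 4² + 2² = 16 + 4 = 20
20 → 2² + 0² = 4 + 0 = 4
4 → 4² = 16
16 → 1² + 6² = 1 + 36 = 37
37 → 3² + 7² = 9 + 49 = 58
58 → 5² + 8² = 25 + 64 = 89  — 89 already seen; the sequence cycles without reaching 1.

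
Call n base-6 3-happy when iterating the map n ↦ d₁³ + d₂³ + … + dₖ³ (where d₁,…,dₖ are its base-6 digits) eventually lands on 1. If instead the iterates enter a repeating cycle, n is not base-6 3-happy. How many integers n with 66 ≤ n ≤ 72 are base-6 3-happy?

2

66: 66 → 126 → 54 → 28 → 128 → 62 → 73 → 9 → 28  (repeats 28)
67: 67 → 127 → 55 → 29 → 189 → 153 → 92 → 43 → 3 → 27 → 91 → 36 → 1  (reaches 1)
68: 68 → 134 → 99 → 99  (repeats 99)
69: 69 → 153 → 92 → 43 → 3 → 27 → 91 → 36 → 1  (reaches 1)
70: 70 → 190 → 190  (repeats 190)
71: 71 → 251 → 251  (repeats 251)
72: 72 → 8 → 9 → 28 → 128 → 62 → 73 → 9  (repeats 9)
base-6 3-happy: 67, 69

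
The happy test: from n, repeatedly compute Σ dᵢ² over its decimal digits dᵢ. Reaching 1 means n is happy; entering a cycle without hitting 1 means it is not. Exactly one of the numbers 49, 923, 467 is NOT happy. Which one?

49: 49 → 97 → 130 → 10 → 1  — reaches 1 (happy)
923: 923 → 94 → 97 → 130 → 10 → 1  — reaches 1 (happy)
467: 467 → 101 → 2 → 4 → 16 → 37 → 58 → 89 → 145 → 42 → 20 → 4  — repeats 4 (not happy)

467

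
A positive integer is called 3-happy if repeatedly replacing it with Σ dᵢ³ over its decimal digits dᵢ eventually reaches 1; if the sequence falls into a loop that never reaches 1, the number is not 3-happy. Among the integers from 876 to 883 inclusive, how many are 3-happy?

1

876: 876 → 1071 → 345 → 216 → 225 → 141 → 66 → 432 → 99 → 1458 → 702 → 351 → 153 → 153  (repeats 153)
877: 877 → 1198 → 1243 → 100 → 1  (reaches 1)
878: 878 → 1367 → 587 → 980 → 1241 → 74 → 407 → 407  (repeats 407)
879: 879 → 1584 → 702 → 351 → 153 → 153  (repeats 153)
880: 880 → 1024 → 73 → 370 → 370  (repeats 370)
881: 881 → 1025 → 134 → 92 → 737 → 713 → 371 → 371  (repeats 371)
882: 882 → 1032 → 36 → 243 → 99 → 1458 → 702 → 351 → 153 → 153  (repeats 153)
883: 883 → 1051 → 127 → 352 → 160 → 217 → 352  (repeats 352)
3-happy: 877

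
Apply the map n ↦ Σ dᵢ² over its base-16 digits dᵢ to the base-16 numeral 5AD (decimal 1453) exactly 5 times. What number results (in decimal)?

13

1453 = (5,10,13)_16 → 294
294 = (1,2,6)_16 → 41
41 = (2,9)_16 → 85
85 = (5,5)_16 → 50
50 = (3,2)_16 → 13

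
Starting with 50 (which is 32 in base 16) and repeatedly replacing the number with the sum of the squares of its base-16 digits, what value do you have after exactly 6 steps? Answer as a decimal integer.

50 = (3,2)_16 → 3² + 2² = 13
13 = (13)_16 → 13² = 169
169 = (10,9)_16 → 10² + 9² = 181
181 = (11,5)_16 → 11² + 5² = 146
146 = (9,2)_16 → 9² + 2² = 85
85 = (5,5)_16 → 5² + 5² = 50

50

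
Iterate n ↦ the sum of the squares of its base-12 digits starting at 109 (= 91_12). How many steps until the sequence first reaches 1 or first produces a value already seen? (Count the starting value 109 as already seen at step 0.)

7

109 = (9,1)_12 → 9² + 1² = 82
82 = (6,10)_12 → 6² + 10² = 136
136 = (11,4)_12 → 11² + 4² = 137
137 = (11,5)_12 → 11² + 5² = 146
146 = (1,0,2)_12 → 1² + 0² + 2² = 5
5 = (5)_12 → 5² = 25
25 = (2,1)_12 → 2² + 1² = 5  — 5 repeats.
That took 7 steps.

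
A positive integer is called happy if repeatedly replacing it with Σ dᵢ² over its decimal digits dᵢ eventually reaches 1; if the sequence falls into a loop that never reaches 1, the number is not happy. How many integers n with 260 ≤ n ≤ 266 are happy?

260: 260 → 40 → 16 → 37 → 58 → 89 → 145 → 42 → 20 → 4 → 16  (repeats 16)
261: 261 → 41 → 17 → 50 → 25 → 29 → 85 → 89 → 145 → 42 → 20 → 4 → 16 → 37 → 58 → 89  (repeats 89)
262: 262 → 44 → 32 → 13 → 10 → 1  (reaches 1)
263: 263 → 49 → 97 → 130 → 10 → 1  (reaches 1)
264: 264 → 56 → 61 → 37 → 58 → 89 → 145 → 42 → 20 → 4 → 16 → 37  (repeats 37)
265: 265 → 65 → 61 → 37 → 58 → 89 → 145 → 42 → 20 → 4 → 16 → 37  (repeats 37)
266: 266 → 76 → 85 → 89 → 145 → 42 → 20 → 4 → 16 → 37 → 58 → 89  (repeats 89)
happy: 262, 263

2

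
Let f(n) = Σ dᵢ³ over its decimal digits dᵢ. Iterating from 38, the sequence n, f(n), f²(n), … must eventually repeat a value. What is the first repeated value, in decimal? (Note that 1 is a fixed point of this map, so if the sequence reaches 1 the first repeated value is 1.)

38 → 3³ + 8³ = 539
539 → 5³ + 3³ + 9³ = 881
881 → 8³ + 8³ + 1³ = 1025
1025 → 1³ + 0³ + 2³ + 5³ = 134
134 → 1³ + 3³ + 4³ = 92
92 → 9³ + 2³ = 737
737 → 7³ + 3³ + 7³ = 713
713 → 7³ + 1³ + 3³ = 371
371 → 3³ + 7³ + 1³ = 371  — 371 already appeared earlier.

371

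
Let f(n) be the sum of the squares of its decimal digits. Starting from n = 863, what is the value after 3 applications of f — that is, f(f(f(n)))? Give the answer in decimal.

68

863 → 109
109 → 82
82 → 68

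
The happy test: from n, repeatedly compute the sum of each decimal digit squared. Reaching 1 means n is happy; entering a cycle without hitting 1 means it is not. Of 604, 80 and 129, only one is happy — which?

129

604: 604 → 52 → 29 → 85 → 89 → 145 → 42 → 20 → 4 → 16 → 37 → 58 → 89  — repeats 89 (not happy)
80: 80 → 64 → 52 → 29 → 85 → 89 → 145 → 42 → 20 → 4 → 16 → 37 → 58 → 89  — repeats 89 (not happy)
129: 129 → 86 → 100 → 1  — reaches 1 (happy)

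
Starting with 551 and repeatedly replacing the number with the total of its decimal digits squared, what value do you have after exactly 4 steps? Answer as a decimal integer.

551 → 5² + 5² + 1² = 51
51 → 5² + 1² = 26
26 → 2² + 6² = 40
40 → 4² + 0² = 16

16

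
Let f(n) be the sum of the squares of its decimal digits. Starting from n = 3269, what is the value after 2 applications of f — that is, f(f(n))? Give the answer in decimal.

10

3269 → 3² + 2² + 6² + 9² = 9 + 4 + 36 + 81 = 130
130 → 1² + 3² + 0² = 1 + 9 + 0 = 10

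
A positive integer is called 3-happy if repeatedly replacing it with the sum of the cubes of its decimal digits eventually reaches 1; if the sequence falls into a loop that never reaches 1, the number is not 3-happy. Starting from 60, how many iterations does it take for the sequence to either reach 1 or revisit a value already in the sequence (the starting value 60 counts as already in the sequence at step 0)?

11

60 → 216
216 → 225
225 → 141
141 → 66
66 → 432
432 → 99
99 → 1458
1458 → 702
702 → 351
351 → 153
153 → 153  — 153 repeats.
That took 11 steps.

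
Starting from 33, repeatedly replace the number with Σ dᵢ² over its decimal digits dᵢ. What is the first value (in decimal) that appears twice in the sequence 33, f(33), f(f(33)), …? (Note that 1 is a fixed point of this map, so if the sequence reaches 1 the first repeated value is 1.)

37

33 → 18
18 → 65
65 → 61
61 → 37
37 → 58
58 → 89
89 → 145
145 → 42
42 → 20
20 → 4
4 → 16
16 → 37  — 37 already appeared earlier.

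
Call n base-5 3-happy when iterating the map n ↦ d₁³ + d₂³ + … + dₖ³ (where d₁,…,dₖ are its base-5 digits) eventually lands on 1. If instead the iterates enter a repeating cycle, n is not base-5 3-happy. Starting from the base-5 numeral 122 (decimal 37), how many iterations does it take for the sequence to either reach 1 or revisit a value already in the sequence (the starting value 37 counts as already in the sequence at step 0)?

5

37 = (1,2,2)_5 → 17
17 = (3,2)_5 → 35
35 = (1,2,0)_5 → 9
9 = (1,4)_5 → 65
65 = (2,3,0)_5 → 35  — 35 repeats.
That took 5 steps.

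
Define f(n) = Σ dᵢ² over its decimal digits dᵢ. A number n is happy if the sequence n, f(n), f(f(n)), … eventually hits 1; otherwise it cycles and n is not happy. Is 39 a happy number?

39 → 3² + 9² = 9 + 81 = 90
90 → 9² + 0² = 81 + 0 = 81
81 → 8² + 1² = 64 + 1 = 65
65 → 6² + 5² = 36 + 25 = 61
61 → 6² + 1² = 36 + 1 = 37
37 → 3² + 7² = 9 + 49 = 58
58 → 5² + 8² = 25 + 64 = 89
89 → 8² + 9² = 64 + 81 = 145
145 → 1² + 4² + 5² = 1 + 16 + 25 = 42
42 → 4² + 2² = 16 + 4 = 20
20 → 2² + 0² = 4 + 0 = 4
4 → 4² = 16
16 → 1² + 6² = 1 + 36 = 37  — 37 already seen; the sequence cycles without reaching 1.

not happy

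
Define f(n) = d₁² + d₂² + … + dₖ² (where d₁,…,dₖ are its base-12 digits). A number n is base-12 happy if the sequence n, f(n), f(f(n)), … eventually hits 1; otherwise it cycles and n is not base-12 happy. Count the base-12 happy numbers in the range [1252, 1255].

1252: 1252 → 144 → 1  — base-12 happy
1253: 1253 → 153 → 82 → 136 → 137 → 146 → 5 → 25 → 5  — not base-12 happy
1254: 1254 → 164 → 66 → 61 → 26 → 8 → 64 → 41 → 34 → 104 → 128 → 164  — not base-12 happy
1255: 1255 → 177 → 86 → 53 → 41 → 34 → 104 → 128 → 164 → 66 → 61 → 26 → 8 → 64 → 41  — not base-12 happy
base-12 happy: 1252

1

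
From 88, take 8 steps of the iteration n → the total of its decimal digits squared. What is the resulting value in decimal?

88 → 8² + 8² = 128
128 → 1² + 2² + 8² = 69
69 → 6² + 9² = 117
117 → 1² + 1² + 7² = 51
51 → 5² + 1² = 26
26 → 2² + 6² = 40
40 → 4² + 0² = 16
16 → 1² + 6² = 37

37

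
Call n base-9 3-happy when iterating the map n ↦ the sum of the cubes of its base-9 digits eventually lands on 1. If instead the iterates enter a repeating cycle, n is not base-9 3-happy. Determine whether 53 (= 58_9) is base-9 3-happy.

not base-9 3-happy

53 = (5,8)_9 → 5³ + 8³ = 637
637 = (7,7,7)_9 → 7³ + 7³ + 7³ = 1029
1029 = (1,3,6,3)_9 → 1³ + 3³ + 6³ + 3³ = 271
271 = (3,3,1)_9 → 3³ + 3³ + 1³ = 55
55 = (6,1)_9 → 6³ + 1³ = 217
217 = (2,6,1)_9 → 2³ + 6³ + 1³ = 225
225 = (2,7,0)_9 → 2³ + 7³ + 0³ = 351
351 = (4,3,0)_9 → 4³ + 3³ + 0³ = 91
91 = (1,1,1)_9 → 1³ + 1³ + 1³ = 3
3 = (3)_9 → 3³ = 27
27 = (3,0)_9 → 3³ + 0³ = 27  — 27 already seen; the sequence cycles without reaching 1.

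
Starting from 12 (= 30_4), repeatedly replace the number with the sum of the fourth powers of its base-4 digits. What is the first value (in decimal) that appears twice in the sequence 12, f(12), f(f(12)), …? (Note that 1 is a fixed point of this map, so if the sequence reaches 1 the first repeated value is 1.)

81

12 = (3,0)_4 → 81
81 = (1,1,0,1)_4 → 3
3 = (3)_4 → 81  — 81 already appeared earlier.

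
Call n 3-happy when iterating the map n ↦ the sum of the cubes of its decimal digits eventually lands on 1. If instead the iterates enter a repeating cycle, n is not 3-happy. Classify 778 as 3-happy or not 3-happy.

3-happy

778 → 7³ + 7³ + 8³ = 343 + 343 + 512 = 1198
1198 → 1³ + 1³ + 9³ + 8³ = 1 + 1 + 729 + 512 = 1243
1243 → 1³ + 2³ + 4³ + 3³ = 1 + 8 + 64 + 27 = 100
100 → 1³ + 0³ + 0³ = 1 + 0 + 0 = 1  — reached 1.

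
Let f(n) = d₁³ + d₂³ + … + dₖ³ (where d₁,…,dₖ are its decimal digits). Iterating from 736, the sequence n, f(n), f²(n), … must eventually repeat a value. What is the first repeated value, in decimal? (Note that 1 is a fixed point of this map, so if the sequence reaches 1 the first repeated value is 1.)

736 → 7³ + 3³ + 6³ = 586
586 → 5³ + 8³ + 6³ = 853
853 → 8³ + 5³ + 3³ = 664
664 → 6³ + 6³ + 4³ = 496
496 → 4³ + 9³ + 6³ = 1009
1009 → 1³ + 0³ + 0³ + 9³ = 730
730 → 7³ + 3³ + 0³ = 370
370 → 3³ + 7³ + 0³ = 370  — 370 already appeared earlier.

370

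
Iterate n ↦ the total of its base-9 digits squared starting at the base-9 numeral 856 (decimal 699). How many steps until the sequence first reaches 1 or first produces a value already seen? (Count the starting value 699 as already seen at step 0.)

3

699 = (8,5,6)_9 → 8² + 5² + 6² = 125
125 = (1,4,8)_9 → 1² + 4² + 8² = 81
81 = (1,0,0)_9 → 1² + 0² + 0² = 1  — reached 1.
That took 3 steps.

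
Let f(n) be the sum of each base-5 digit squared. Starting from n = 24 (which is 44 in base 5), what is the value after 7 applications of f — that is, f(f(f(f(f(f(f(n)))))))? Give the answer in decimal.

4

24 = (4,4)_5 → 4² + 4² = 16 + 16 = 32
32 = (1,1,2)_5 → 1² + 1² + 2² = 1 + 1 + 4 = 6
6 = (1,1)_5 → 1² + 1² = 1 + 1 = 2
2 = (2)_5 → 2² = 4
4 = (4)_5 → 4² = 16
16 = (3,1)_5 → 3² + 1² = 9 + 1 = 10
10 = (2,0)_5 → 2² + 0² = 4 + 0 = 4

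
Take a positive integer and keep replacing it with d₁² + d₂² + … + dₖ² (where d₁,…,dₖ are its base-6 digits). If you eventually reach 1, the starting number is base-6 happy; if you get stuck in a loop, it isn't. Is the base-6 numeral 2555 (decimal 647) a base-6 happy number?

base-6 happy

647 = (2,5,5,5)_6 → 2² + 5² + 5² + 5² = 79
79 = (2,1,1)_6 → 2² + 1² + 1² = 6
6 = (1,0)_6 → 1² + 0² = 1  — reached 1.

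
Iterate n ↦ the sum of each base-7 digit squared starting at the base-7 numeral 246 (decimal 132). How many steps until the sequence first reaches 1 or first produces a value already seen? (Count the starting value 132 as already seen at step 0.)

132 = (2,4,6)_7 → 2² + 4² + 6² = 56
56 = (1,1,0)_7 → 1² + 1² + 0² = 2
2 = (2)_7 → 2² = 4
4 = (4)_7 → 4² = 16
16 = (2,2)_7 → 2² + 2² = 8
8 = (1,1)_7 → 1² + 1² = 2  — 2 repeats.
That took 6 steps.

6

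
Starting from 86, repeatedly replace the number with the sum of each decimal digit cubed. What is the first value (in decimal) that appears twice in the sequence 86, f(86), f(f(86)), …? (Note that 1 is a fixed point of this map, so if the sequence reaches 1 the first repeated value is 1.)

86 → 8³ + 6³ = 512 + 216 = 728
728 → 7³ + 2³ + 8³ = 343 + 8 + 512 = 863
863 → 8³ + 6³ + 3³ = 512 + 216 + 27 = 755
755 → 7³ + 5³ + 5³ = 343 + 125 + 125 = 593
593 → 5³ + 9³ + 3³ = 125 + 729 + 27 = 881
881 → 8³ + 8³ + 1³ = 512 + 512 + 1 = 1025
1025 → 1³ + 0³ + 2³ + 5³ = 1 + 0 + 8 + 125 = 134
134 → 1³ + 3³ + 4³ = 1 + 27 + 64 = 92
92 → 9³ + 2³ = 729 + 8 = 737
737 → 7³ + 3³ + 7³ = 343 + 27 + 343 = 713
713 → 7³ + 1³ + 3³ = 343 + 1 + 27 = 371
371 → 3³ + 7³ + 1³ = 27 + 343 + 1 = 371  — 371 already appeared earlier.

371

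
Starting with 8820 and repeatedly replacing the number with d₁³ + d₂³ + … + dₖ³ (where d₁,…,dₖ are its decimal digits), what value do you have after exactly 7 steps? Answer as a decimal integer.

351

8820 → 8³ + 8³ + 2³ + 0³ = 1032
1032 → 1³ + 0³ + 3³ + 2³ = 36
36 → 3³ + 6³ = 243
243 → 2³ + 4³ + 3³ = 99
99 → 9³ + 9³ = 1458
1458 → 1³ + 4³ + 5³ + 8³ = 702
702 → 7³ + 0³ + 2³ = 351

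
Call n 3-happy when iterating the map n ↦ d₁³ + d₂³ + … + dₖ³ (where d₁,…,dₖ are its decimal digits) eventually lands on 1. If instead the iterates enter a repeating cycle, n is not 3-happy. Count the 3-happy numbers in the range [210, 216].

210: 210 → 9 → 729 → 1080 → 513 → 153 → 153  — not 3-happy
211: 211 → 10 → 1  — 3-happy
212: 212 → 17 → 344 → 155 → 251 → 134 → 92 → 737 → 713 → 371 → 371  — not 3-happy
213: 213 → 36 → 243 → 99 → 1458 → 702 → 351 → 153 → 153  — not 3-happy
214: 214 → 73 → 370 → 370  — not 3-happy
215: 215 → 134 → 92 → 737 → 713 → 371 → 371  — not 3-happy
216: 216 → 225 → 141 → 66 → 432 → 99 → 1458 → 702 → 351 → 153 → 153  — not 3-happy
3-happy: 211

1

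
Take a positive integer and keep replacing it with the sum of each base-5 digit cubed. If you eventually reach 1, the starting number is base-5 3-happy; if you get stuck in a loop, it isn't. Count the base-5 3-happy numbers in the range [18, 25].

1

18: 18 → 54 → 72 → 80 → 28 → 28  — not base-5 3-happy
19: 19 → 91 → 55 → 9 → 65 → 35 → 9  — not base-5 3-happy
20: 20 → 64 → 80 → 28 → 28  — not base-5 3-happy
21: 21 → 65 → 35 → 9 → 65  — not base-5 3-happy
22: 22 → 72 → 80 → 28 → 28  — not base-5 3-happy
23: 23 → 91 → 55 → 9 → 65 → 35 → 9  — not base-5 3-happy
24: 24 → 128 → 28 → 28  — not base-5 3-happy
25: 25 → 1  — base-5 3-happy
base-5 3-happy: 25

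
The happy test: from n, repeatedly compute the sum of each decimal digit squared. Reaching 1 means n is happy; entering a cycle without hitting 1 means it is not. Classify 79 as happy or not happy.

79 → 130
130 → 10
10 → 1  — reached 1.

happy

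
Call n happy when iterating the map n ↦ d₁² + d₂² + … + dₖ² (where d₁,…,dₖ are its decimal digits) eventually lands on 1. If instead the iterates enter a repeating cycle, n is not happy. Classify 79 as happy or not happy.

happy

79 → 7² + 9² = 49 + 81 = 130
130 → 1² + 3² + 0² = 1 + 9 + 0 = 10
10 → 1² + 0² = 1 + 0 = 1  — reached 1.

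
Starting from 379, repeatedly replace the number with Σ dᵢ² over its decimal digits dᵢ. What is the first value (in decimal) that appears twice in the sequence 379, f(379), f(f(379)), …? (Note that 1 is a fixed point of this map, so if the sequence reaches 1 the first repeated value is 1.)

1

379 → 3² + 7² + 9² = 9 + 49 + 81 = 139
139 → 1² + 3² + 9² = 1 + 9 + 81 = 91
91 → 9² + 1² = 81 + 1 = 82
82 → 8² + 2² = 64 + 4 = 68
68 → 6² + 8² = 36 + 64 = 100
100 → 1² + 0² + 0² = 1 + 0 + 0 = 1  — reached the fixed point 1.
1 → 1, so 1 is the first repeated value.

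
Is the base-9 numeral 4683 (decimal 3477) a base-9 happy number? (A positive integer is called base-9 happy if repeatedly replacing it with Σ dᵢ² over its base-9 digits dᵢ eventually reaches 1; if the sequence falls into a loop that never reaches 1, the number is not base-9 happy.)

3477 = (4,6,8,3)_9 → 125
125 = (1,4,8)_9 → 81
81 = (1,0,0)_9 → 1  — reached 1.

base-9 happy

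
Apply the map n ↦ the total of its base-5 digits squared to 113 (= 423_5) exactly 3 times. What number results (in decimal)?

113 = (4,2,3)_5 → 4² + 2² + 3² = 29
29 = (1,0,4)_5 → 1² + 0² + 4² = 17
17 = (3,2)_5 → 3² + 2² = 13

13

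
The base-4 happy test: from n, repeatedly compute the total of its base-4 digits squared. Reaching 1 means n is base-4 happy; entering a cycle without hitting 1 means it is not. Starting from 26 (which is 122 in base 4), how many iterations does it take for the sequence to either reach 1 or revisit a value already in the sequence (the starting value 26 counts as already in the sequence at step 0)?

5

26 = (1,2,2)_4 → 1² + 2² + 2² = 1 + 4 + 4 = 9
9 = (2,1)_4 → 2² + 1² = 4 + 1 = 5
5 = (1,1)_4 → 1² + 1² = 1 + 1 = 2
2 = (2)_4 → 2² = 4
4 = (1,0)_4 → 1² + 0² = 1 + 0 = 1  — reached 1.
That took 5 steps.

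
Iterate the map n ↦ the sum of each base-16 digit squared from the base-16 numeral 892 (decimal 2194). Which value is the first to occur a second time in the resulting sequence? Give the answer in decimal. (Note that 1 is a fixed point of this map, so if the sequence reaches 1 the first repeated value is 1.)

1

2194 = (8,9,2)_16 → 149
149 = (9,5)_16 → 106
106 = (6,10)_16 → 136
136 = (8,8)_16 → 128
128 = (8,0)_16 → 64
64 = (4,0)_16 → 16
16 = (1,0)_16 → 1  — reached the fixed point 1.
1 → 1, so 1 is the first repeated value.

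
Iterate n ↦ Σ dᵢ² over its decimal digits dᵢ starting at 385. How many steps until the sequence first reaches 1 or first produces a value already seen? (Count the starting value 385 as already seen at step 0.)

385 → 3² + 8² + 5² = 98
98 → 9² + 8² = 145
145 → 1² + 4² + 5² = 42
42 → 4² + 2² = 20
20 → 2² + 0² = 4
4 → 4² = 16
16 → 1² + 6² = 37
37 → 3² + 7² = 58
58 → 5² + 8² = 89
89 → 8² + 9² = 145  — 145 repeats.
That took 10 steps.

10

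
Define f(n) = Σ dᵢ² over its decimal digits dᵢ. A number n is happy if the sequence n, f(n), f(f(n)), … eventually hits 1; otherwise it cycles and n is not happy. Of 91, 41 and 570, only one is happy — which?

91: 91 → 82 → 68 → 100 → 1  — reaches 1 (happy)
41: 41 → 17 → 50 → 25 → 29 → 85 → 89 → 145 → 42 → 20 → 4 → 16 → 37 → 58 → 89  — repeats 89 (not happy)
570: 570 → 74 → 65 → 61 → 37 → 58 → 89 → 145 → 42 → 20 → 4 → 16 → 37  — repeats 37 (not happy)

91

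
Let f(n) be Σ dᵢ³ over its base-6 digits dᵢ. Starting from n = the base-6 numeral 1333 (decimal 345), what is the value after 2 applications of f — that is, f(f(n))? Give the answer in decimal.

345 = (1,3,3,3)_6 → 1³ + 3³ + 3³ + 3³ = 82
82 = (2,1,4)_6 → 2³ + 1³ + 4³ = 73

73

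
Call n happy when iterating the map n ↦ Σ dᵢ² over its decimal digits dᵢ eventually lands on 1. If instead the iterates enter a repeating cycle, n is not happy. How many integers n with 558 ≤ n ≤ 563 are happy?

558: 558 → 114 → 18 → 65 → 61 → 37 → 58 → 89 → 145 → 42 → 20 → 4 → 16 → 37  (repeats 37)
559: 559 → 131 → 11 → 2 → 4 → 16 → 37 → 58 → 89 → 145 → 42 → 20 → 4  (repeats 4)
560: 560 → 61 → 37 → 58 → 89 → 145 → 42 → 20 → 4 → 16 → 37  (repeats 37)
561: 561 → 62 → 40 → 16 → 37 → 58 → 89 → 145 → 42 → 20 → 4 → 16  (repeats 16)
562: 562 → 65 → 61 → 37 → 58 → 89 → 145 → 42 → 20 → 4 → 16 → 37  (repeats 37)
563: 563 → 70 → 49 → 97 → 130 → 10 → 1  (reaches 1)
happy: 563

1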